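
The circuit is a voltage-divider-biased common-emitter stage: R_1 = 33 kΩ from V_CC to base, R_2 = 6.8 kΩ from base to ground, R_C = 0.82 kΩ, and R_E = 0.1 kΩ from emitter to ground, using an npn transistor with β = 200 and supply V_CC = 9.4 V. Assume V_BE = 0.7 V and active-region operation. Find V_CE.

V_CE ≈ 2.9 V

Thevenize the base divider: V_Th = V_CC·R_2/(R_1+R_2) = 9.4×6.8/39.8 = 1.61 V, R_Th = R_1‖R_2 = 5.64 kΩ.
Base-emitter loop: V_Th = I_B·R_Th + V_BE + (β+1)I_B·R_E, so I_B = (1.61 − 0.7) / (5.64 + 201×0.1) = 0.0352 mA.
I_C = β·I_B = 200×0.0352 = 7.04 mA, and I_E = (β+1)I_B = 7.08 mA.
V_CE = V_CC − I_C·R_C − I_E·R_E = 9.4 − 7.04×0.82 − 7.08×0.1 = 2.92 V.
V_CE = 2.92 V > 0.2 V confirms active-region operation.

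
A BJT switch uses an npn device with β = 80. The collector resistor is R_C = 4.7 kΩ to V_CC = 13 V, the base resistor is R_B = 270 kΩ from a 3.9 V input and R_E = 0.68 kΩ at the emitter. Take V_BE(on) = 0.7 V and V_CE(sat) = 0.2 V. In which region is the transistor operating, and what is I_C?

Assume active. Base-emitter loop: I_B = (V_BB − V_BE)/(R_B + (β+1)R_E) = (3.9 − 0.7)/(270 + 81×0.68) = 0.00984 mA.
I_C = β·I_B = 80×0.00984 = 0.787 mA.
V_CE = V_CC − I_C·R_C − I_E·R_E = 13 − 0.787×4.7 − 0.797×0.68 = 8.76 V > V_CE(sat), so the active-region assumption holds.

active; I_C ≈ 0.79 mA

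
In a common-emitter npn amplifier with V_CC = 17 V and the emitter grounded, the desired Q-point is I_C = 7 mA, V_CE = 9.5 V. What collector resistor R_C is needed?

Collector loop: V_CC = I_C·R_C + V_CE.
R_C = (V_CC − V_CE)/I_C = (17 − 9.5)/7 = 1.07 kΩ.

R_C ≈ 1.1 kΩ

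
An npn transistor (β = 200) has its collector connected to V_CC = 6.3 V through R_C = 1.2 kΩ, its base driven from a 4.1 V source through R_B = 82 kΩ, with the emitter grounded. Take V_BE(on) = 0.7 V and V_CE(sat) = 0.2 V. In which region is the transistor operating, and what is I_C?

Assume active: I_B = (4.1 − 0.7)/82 = 0.0415 mA, giving I_C = β·I_B = 8.29 mA.
But then V_CE = 6.3 − 8.29×1.2 = -3.65 V < V_CE(sat) = 0.2 V — impossible in the active region.
So the transistor is saturated. With V_CE = 0.2 V, I_C = (V_CC − 0.2)/R_C = 6.1/1.2 = 5.08 mA.
Check: β·I_B = 8.29 mA > I_C = 5.08 mA, confirming saturation.

saturation; I_C ≈ 5.1 mA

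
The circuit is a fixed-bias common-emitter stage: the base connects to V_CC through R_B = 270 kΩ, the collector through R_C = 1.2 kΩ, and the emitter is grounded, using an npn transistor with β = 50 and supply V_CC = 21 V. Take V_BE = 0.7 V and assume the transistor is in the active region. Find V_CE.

V_CE ≈ 16 V

Base loop: V_CC = I_B·R_B + V_BE, so I_B = (21 − 0.7)/270 kΩ = 0.0752 mA.
In the active region I_C = β·I_B = 50 × 0.0752 = 3.76 mA.
Collector loop: V_CE = V_CC − I_C·R_C = 21 − 3.76×1.2 = 16.5 V.
Since V_CE = 16.5 V > V_CE(sat) ≈ 0.2 V, the transistor is in the active region as assumed.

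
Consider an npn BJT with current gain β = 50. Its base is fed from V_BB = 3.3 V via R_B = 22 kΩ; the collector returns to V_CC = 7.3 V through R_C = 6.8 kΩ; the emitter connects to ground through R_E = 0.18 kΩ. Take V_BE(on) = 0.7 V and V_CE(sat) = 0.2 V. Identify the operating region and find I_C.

Assume active: I_B = (3.3 − 0.7)/(22 + 51×0.18) = 0.0834 mA, I_C = β·I_B = 4.17 mA.
Then V_CE = 7.3 − 4.17×6.8 − 4.25×0.18 = -21.8 V < 0.2 V — the active assumption fails.
Re-solve with V_CE = 0.2 V. KCL at the emitter: V_E/R_E = (V_BB−0.7−V_E)/R_B + (V_CC−0.2−V_E)/R_C, giving V_E = 0.202 V.
I_C = (V_CC − 0.2 − V_E)/R_C = (7.1 − 0.202)/6.8 = 1.01 mA.
Check: I_B = (2.6 − 0.202)/22 = 0.109 mA, and β·I_B = 5.45 mA > I_C, confirming saturation.

saturation; I_C ≈ 1 mA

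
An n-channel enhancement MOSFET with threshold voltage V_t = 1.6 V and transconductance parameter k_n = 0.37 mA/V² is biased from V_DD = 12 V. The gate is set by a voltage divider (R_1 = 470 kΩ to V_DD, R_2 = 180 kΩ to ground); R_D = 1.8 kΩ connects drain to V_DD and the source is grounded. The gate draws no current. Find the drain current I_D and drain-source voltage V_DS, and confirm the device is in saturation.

V_G = V_DD·R_2/(R_1+R_2) = 12×180/650 = 3.32 V. With the source grounded, V_GS = V_G = 3.32 V.
Assume saturation: I_D = (k_n/2)(V_GS − V_t)² = (0.37/2)×(3.32 − 1.6)² = 0.185×1.72² = 0.549 mA.
V_DS = V_DD − I_D·R_D = 12 − 0.549×1.8 = 11 V.
Saturation requires V_DS ≥ V_GS − V_t = 1.72 V; 11 ≥ 1.72 ✓.

I_D ≈ 0.55 mA, V_DS ≈ 11 V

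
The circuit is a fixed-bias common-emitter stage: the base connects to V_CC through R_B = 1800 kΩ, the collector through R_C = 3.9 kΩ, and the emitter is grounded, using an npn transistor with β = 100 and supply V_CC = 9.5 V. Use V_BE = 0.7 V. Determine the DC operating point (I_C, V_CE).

Base loop: V_CC = I_B·R_B + V_BE, so I_B = (9.5 − 0.7)/1800 kΩ = 0.00489 mA.
In the active region I_C = β·I_B = 100 × 0.00489 = 0.489 mA.
Collector loop: V_CE = V_CC − I_C·R_C = 9.5 − 0.489×3.9 = 7.59 V.
Since V_CE = 7.59 V > V_CE(sat) ≈ 0.2 V, the transistor is in the active region as assumed.

I_C ≈ 0.49 mA, V_CE ≈ 7.6 V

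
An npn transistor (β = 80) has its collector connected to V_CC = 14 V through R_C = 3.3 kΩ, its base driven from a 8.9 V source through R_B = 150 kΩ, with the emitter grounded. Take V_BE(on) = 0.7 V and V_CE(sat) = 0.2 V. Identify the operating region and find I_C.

saturation; I_C ≈ 4.2 mA

Assume active: I_B = (8.9 − 0.7)/150 = 0.0547 mA, giving I_C = β·I_B = 4.37 mA.
But then V_CE = 14 − 4.37×3.3 = -0.432 V < V_CE(sat) = 0.2 V — impossible in the active region.
So the transistor is saturated. With V_CE = 0.2 V, I_C = (V_CC − 0.2)/R_C = 13.8/3.3 = 4.18 mA.
Check: β·I_B = 4.37 mA > I_C = 4.18 mA, confirming saturation.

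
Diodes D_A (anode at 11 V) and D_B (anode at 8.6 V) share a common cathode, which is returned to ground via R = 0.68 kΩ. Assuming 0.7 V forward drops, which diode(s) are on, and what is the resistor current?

Only D_A conducts; I_R ≈ 15 mA

Assume both conduct. Then node N would need to be at both 11−0.7 = 10.3 V and 8.6−0.7 = 7.9 V, which is impossible.
Assume only D_A conducts: V_N = 11 − 0.7 = 10.3 V, so I_R = 10.3/0.68 = 15.1 mA.
Check D_B: its anode-to-cathode voltage is 8.6 − 10.3 = -1.7 V < 0.7 V, so it is off. The assumption is consistent.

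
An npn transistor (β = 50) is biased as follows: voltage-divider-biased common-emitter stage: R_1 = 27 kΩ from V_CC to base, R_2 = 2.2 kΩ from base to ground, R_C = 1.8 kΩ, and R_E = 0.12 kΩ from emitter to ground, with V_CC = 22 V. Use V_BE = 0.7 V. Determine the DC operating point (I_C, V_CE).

I_C ≈ 5.9 mA, V_CE ≈ 11 V

Thevenize the base divider: V_Th = V_CC·R_2/(R_1+R_2) = 22×2.2/29.2 = 1.66 V, R_Th = R_1‖R_2 = 2.03 kΩ.
Base-emitter loop: V_Th = I_B·R_Th + V_BE + (β+1)I_B·R_E, so I_B = (1.66 − 0.7) / (2.03 + 51×0.12) = 0.117 mA.
I_C = β·I_B = 50×0.117 = 5.87 mA, and I_E = (β+1)I_B = 5.99 mA.
V_CE = V_CC − I_C·R_C − I_E·R_E = 22 − 5.87×1.8 − 5.99×0.12 = 10.7 V.
V_CE = 10.7 V > 0.2 V confirms active-region operation.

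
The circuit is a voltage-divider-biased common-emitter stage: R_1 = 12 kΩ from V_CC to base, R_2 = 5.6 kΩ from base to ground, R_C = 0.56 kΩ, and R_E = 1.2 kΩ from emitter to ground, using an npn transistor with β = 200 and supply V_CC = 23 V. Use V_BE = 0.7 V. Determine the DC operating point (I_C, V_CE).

Thevenize the base divider: V_Th = V_CC·R_2/(R_1+R_2) = 23×5.6/17.6 = 7.32 V, R_Th = R_1‖R_2 = 3.82 kΩ.
Base-emitter loop: V_Th = I_B·R_Th + V_BE + (β+1)I_B·R_E, so I_B = (7.32 − 0.7) / (3.82 + 201×1.2) = 0.027 mA.
I_C = β·I_B = 200×0.027 = 5.4 mA, and I_E = (β+1)I_B = 5.43 mA.
V_CE = V_CC − I_C·R_C − I_E·R_E = 23 − 5.4×0.56 − 5.43×1.2 = 13.5 V.
V_CE = 13.5 V > 0.2 V confirms active-region operation.

I_C ≈ 5.4 mA, V_CE ≈ 13 V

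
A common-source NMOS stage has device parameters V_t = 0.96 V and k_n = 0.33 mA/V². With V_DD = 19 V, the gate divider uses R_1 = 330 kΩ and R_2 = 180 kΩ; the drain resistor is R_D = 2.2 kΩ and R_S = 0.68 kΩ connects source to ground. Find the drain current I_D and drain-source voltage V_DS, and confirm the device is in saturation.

V_G = V_DD·R_2/(R_1+R_2) = 19×180/510 = 6.71 V.
Assume saturation: I_D = (k_n/2)(V_GS − V_t)² with V_GS = V_G − I_D·R_S = 6.71 − 0.68·I_D.
Substituting gives 0.0763·I_D² − 2.29·I_D + 5.45 = 0, with roots I_D = 2.61 or 27.4 mA.
The root I_D = 27.4 mA gives V_GS = -11.9 V ≤ V_t, so take I_D = 2.61 mA.
Then V_GS = 4.93 V and V_DS = V_DD − I_D(R_D+R_S) = 19 − 2.61×2.88 = 11.5 V.
Saturation requires V_DS ≥ V_GS − V_t = 3.97 V; 11.5 ≥ 3.97 ✓.

I_D ≈ 2.6 mA, V_DS ≈ 11 V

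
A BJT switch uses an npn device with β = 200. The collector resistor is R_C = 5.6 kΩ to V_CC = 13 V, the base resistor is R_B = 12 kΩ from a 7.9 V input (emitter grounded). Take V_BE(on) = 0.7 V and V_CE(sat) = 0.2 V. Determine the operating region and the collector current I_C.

Assume active: I_B = (7.9 − 0.7)/12 = 0.6 mA, giving I_C = β·I_B = 120 mA.
But then V_CE = 13 − 120×5.6 = -659 V < V_CE(sat) = 0.2 V — impossible in the active region.
So the transistor is saturated. With V_CE = 0.2 V, I_C = (V_CC − 0.2)/R_C = 12.8/5.6 = 2.29 mA.
Check: β·I_B = 120 mA > I_C = 2.29 mA, confirming saturation.

saturation; I_C ≈ 2.3 mA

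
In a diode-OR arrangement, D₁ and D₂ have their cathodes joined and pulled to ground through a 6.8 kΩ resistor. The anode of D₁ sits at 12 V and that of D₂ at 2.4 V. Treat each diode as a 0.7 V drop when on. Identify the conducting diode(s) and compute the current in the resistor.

Only D₁ conducts; I_R ≈ 1.7 mA

Assume both conduct. Then node N would need to be at both 12−0.7 = 11.3 V and 2.4−0.7 = 1.7 V, which is impossible.
Assume only D₁ conducts: V_N = 12 − 0.7 = 11.3 V, so I_R = 11.3/6.8 = 1.66 mA.
Check D₂: its anode-to-cathode voltage is 2.4 − 11.3 = -8.9 V < 0.7 V, so it is off. The assumption is consistent.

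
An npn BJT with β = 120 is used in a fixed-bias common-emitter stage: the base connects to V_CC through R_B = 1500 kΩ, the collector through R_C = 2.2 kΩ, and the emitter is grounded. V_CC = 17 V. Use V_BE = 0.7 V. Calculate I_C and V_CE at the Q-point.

Base loop: V_CC = I_B·R_B + V_BE, so I_B = (17 − 0.7)/1500 kΩ = 0.0109 mA.
In the active region I_C = β·I_B = 120 × 0.0109 = 1.3 mA.
Collector loop: V_CE = V_CC − I_C·R_C = 17 − 1.3×2.2 = 14.1 V.
Since V_CE = 14.1 V > V_CE(sat) ≈ 0.2 V, the transistor is in the active region as assumed.

I_C ≈ 1.3 mA, V_CE ≈ 14 V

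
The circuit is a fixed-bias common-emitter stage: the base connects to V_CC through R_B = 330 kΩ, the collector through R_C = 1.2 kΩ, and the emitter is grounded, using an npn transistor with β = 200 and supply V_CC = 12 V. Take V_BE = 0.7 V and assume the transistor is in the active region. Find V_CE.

Base loop: V_CC = I_B·R_B + V_BE, so I_B = (12 − 0.7)/330 kΩ = 0.0342 mA.
In the active region I_C = β·I_B = 200 × 0.0342 = 6.85 mA.
Collector loop: V_CE = V_CC − I_C·R_C = 12 − 6.85×1.2 = 3.78 V.
Since V_CE = 3.78 V > V_CE(sat) ≈ 0.2 V, the transistor is in the active region as assumed.

V_CE ≈ 3.8 V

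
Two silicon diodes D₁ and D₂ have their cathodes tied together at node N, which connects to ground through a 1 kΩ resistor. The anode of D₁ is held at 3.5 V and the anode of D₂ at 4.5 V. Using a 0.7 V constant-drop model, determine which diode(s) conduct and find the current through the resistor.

Only D₂ conducts; I_R ≈ 3.8 mA

Assume both conduct. Then node N would need to be at both 3.5−0.7 = 2.8 V and 4.5−0.7 = 3.8 V, which is impossible.
Assume only D₂ conducts: V_N = 4.5 − 0.7 = 3.8 V, so I_R = 3.8/1 = 3.8 mA.
Check D₁: its anode-to-cathode voltage is 3.5 − 3.8 = -0.3 V < 0.7 V, so it is off. The assumption is consistent.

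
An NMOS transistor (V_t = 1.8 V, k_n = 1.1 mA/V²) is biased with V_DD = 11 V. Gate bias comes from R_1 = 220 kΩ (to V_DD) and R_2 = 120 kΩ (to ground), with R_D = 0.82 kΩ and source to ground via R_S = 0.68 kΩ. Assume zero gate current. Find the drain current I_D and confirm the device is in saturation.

V_G = V_DD·R_2/(R_1+R_2) = 11×120/340 = 3.88 V.
Assume saturation: I_D = (k_n/2)(V_GS − V_t)² with V_GS = V_G − I_D·R_S = 3.88 − 0.68·I_D.
Substituting gives 0.254·I_D² − 2.56·I_D + 2.38 = 0, with roots I_D = 1.04 or 9.02 mA.
The root I_D = 9.02 mA gives V_GS = -2.25 V ≤ V_t, so take I_D = 1.04 mA.
Then V_GS = 3.18 V and V_DS = V_DD − I_D(R_D+R_S) = 11 − 1.04×1.5 = 9.44 V.
Saturation requires V_DS ≥ V_GS − V_t = 1.38 V; 9.44 ≥ 1.38 ✓.

I_D ≈ 1 mA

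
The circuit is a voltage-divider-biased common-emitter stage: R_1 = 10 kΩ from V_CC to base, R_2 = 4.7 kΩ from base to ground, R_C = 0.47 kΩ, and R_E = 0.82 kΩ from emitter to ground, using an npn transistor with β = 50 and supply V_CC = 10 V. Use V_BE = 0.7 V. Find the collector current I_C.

Thevenize the base divider: V_Th = V_CC·R_2/(R_1+R_2) = 10×4.7/14.7 = 3.2 V, R_Th = R_1‖R_2 = 3.2 kΩ.
Base-emitter loop: V_Th = I_B·R_Th + V_BE + (β+1)I_B·R_E, so I_B = (3.2 − 0.7) / (3.2 + 51×0.82) = 0.0555 mA.
I_C = β·I_B = 50×0.0555 = 2.77 mA, and I_E = (β+1)I_B = 2.83 mA.
V_CE = V_CC − I_C·R_C − I_E·R_E = 10 − 2.77×0.47 − 2.83×0.82 = 6.38 V.
V_CE = 6.38 V > 0.2 V confirms active-region operation.

I_C ≈ 2.8 mA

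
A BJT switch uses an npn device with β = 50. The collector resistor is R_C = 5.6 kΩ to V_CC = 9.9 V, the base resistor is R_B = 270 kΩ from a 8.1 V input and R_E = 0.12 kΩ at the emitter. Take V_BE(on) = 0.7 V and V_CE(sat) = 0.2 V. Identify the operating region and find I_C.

active; I_C ≈ 1.3 mA

Assume active. Base-emitter loop: I_B = (V_BB − V_BE)/(R_B + (β+1)R_E) = (8.1 − 0.7)/(270 + 51×0.12) = 0.0268 mA.
I_C = β·I_B = 50×0.0268 = 1.34 mA.
V_CE = V_CC − I_C·R_C − I_E·R_E = 9.9 − 1.34×5.6 − 1.37×0.12 = 2.23 V > V_CE(sat), so the active-region assumption holds.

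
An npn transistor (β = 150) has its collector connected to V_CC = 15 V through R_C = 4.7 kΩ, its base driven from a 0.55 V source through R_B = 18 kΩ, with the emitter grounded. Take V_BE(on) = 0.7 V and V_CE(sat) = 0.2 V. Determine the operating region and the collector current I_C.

V_BB = 0.55 V ≤ V_BE(on) = 0.7 V, so the base-emitter junction is not forward biased.
The transistor is in cutoff: I_B = I_C = 0.

cutoff; I_C ≈ 0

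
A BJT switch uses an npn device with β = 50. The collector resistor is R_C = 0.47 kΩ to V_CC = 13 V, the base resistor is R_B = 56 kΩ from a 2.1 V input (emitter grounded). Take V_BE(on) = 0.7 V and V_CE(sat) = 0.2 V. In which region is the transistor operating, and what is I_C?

Assume active. Base-emitter loop: I_B = (V_BB − V_BE)/R_B = (2.1 − 0.7)/56 = 0.025 mA.
I_C = β·I_B = 50×0.025 = 1.25 mA.
V_CE = V_CC − I_C·R_C = 13 − 1.25×0.47 = 12.4 V > V_CE(sat), so the active-region assumption holds.

active; I_C ≈ 1.2 mA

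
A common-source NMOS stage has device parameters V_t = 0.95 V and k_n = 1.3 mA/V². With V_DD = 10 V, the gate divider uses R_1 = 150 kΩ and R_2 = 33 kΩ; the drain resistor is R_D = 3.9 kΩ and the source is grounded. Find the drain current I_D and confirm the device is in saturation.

V_G = V_DD·R_2/(R_1+R_2) = 10×33/183 = 1.8 V. With the source grounded, V_GS = V_G = 1.8 V.
Assume saturation: I_D = (k_n/2)(V_GS − V_t)² = (1.3/2)×(1.8 − 0.95)² = 0.65×0.853² = 0.473 mA.
V_DS = V_DD − I_D·R_D = 10 − 0.473×3.9 = 8.15 V.
Saturation requires V_DS ≥ V_GS − V_t = 0.853 V; 8.15 ≥ 0.853 ✓.

I_D ≈ 0.47 mA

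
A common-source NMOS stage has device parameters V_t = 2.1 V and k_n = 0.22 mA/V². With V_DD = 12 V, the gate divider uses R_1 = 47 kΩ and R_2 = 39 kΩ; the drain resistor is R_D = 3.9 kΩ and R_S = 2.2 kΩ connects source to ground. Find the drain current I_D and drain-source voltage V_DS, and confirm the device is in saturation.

I_D ≈ 0.53 mA, V_DS ≈ 8.8 V

V_G = V_DD·R_2/(R_1+R_2) = 12×39/86 = 5.44 V.
Assume saturation: I_D = (k_n/2)(V_GS − V_t)² with V_GS = V_G − I_D·R_S = 5.44 − 2.2·I_D.
Substituting gives 0.532·I_D² − 2.62·I_D + 1.23 = 0, with roots I_D = 0.526 or 4.39 mA.
The root I_D = 4.39 mA gives V_GS = -4.22 V ≤ V_t, so take I_D = 0.526 mA.
Then V_GS = 4.29 V and V_DS = V_DD − I_D(R_D+R_S) = 12 − 0.526×6.1 = 8.79 V.
Saturation requires V_DS ≥ V_GS − V_t = 2.19 V; 8.79 ≥ 2.19 ✓.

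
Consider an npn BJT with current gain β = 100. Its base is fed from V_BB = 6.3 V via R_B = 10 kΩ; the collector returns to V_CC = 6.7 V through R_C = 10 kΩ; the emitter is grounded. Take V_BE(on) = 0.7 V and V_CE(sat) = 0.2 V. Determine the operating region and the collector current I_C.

saturation; I_C ≈ 0.65 mA

Assume active: I_B = (6.3 − 0.7)/10 = 0.56 mA, giving I_C = β·I_B = 56 mA.
But then V_CE = 6.7 − 56×10 = -553 V < V_CE(sat) = 0.2 V — impossible in the active region.
So the transistor is saturated. With V_CE = 0.2 V, I_C = (V_CC − 0.2)/R_C = 6.5/10 = 0.65 mA.
Check: β·I_B = 56 mA > I_C = 0.65 mA, confirming saturation.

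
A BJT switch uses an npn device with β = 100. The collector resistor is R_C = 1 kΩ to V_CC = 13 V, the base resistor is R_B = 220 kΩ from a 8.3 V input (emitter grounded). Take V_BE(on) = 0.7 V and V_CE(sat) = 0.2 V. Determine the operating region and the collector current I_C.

active; I_C ≈ 3.5 mA

Assume active. Base-emitter loop: I_B = (V_BB − V_BE)/R_B = (8.3 − 0.7)/220 = 0.0345 mA.
I_C = β·I_B = 100×0.0345 = 3.45 mA.
V_CE = V_CC − I_C·R_C = 13 − 3.45×1 = 9.55 V > V_CE(sat), so the active-region assumption holds.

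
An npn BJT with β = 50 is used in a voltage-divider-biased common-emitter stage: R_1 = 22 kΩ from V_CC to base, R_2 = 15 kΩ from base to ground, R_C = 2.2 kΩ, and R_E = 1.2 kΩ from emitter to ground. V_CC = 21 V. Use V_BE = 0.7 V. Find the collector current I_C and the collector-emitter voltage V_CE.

Thevenize the base divider: V_Th = V_CC·R_2/(R_1+R_2) = 21×15/37 = 8.51 V, R_Th = R_1‖R_2 = 8.92 kΩ.
Base-emitter loop: V_Th = I_B·R_Th + V_BE + (β+1)I_B·R_E, so I_B = (8.51 − 0.7) / (8.92 + 51×1.2) = 0.111 mA.
I_C = β·I_B = 50×0.111 = 5.57 mA, and I_E = (β+1)I_B = 5.68 mA.
V_CE = V_CC − I_C·R_C − I_E·R_E = 21 − 5.57×2.2 − 5.68×1.2 = 1.92 V.
V_CE = 1.92 V > 0.2 V confirms active-region operation.

I_C ≈ 5.6 mA, V_CE ≈ 1.9 V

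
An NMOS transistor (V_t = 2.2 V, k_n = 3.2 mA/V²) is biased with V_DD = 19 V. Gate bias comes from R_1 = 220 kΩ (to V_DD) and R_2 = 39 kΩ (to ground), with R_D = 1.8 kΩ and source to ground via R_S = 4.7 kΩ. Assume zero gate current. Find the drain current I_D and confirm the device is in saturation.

I_D ≈ 0.09 mA

V_G = V_DD·R_2/(R_1+R_2) = 19×39/259 = 2.86 V.
Assume saturation: I_D = (k_n/2)(V_GS − V_t)² with V_GS = V_G − I_D·R_S = 2.86 − 4.7·I_D.
Substituting gives 35.3·I_D² − 10.9·I_D + 0.699 = 0, with roots I_D = 0.0901 or 0.219 mA.
The root I_D = 0.219 mA gives V_GS = 1.83 V ≤ V_t, so take I_D = 0.0901 mA.
Then V_GS = 2.44 V and V_DS = V_DD − I_D(R_D+R_S) = 19 − 0.0901×6.5 = 18.4 V.
Saturation requires V_DS ≥ V_GS − V_t = 0.237 V; 18.4 ≥ 0.237 ✓.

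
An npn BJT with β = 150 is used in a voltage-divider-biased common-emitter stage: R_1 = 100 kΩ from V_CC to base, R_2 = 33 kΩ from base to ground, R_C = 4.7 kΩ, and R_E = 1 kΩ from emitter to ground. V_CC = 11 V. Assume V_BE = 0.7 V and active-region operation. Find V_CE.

Thevenize the base divider: V_Th = V_CC·R_2/(R_1+R_2) = 11×33/133 = 2.73 V, R_Th = R_1‖R_2 = 24.8 kΩ.
Base-emitter loop: V_Th = I_B·R_Th + V_BE + (β+1)I_B·R_E, so I_B = (2.73 − 0.7) / (24.8 + 151×1) = 0.0115 mA.
I_C = β·I_B = 150×0.0115 = 1.73 mA, and I_E = (β+1)I_B = 1.74 mA.
V_CE = V_CC − I_C·R_C − I_E·R_E = 11 − 1.73×4.7 − 1.74×1 = 1.12 V.
V_CE = 1.12 V > 0.2 V confirms active-region operation.

V_CE ≈ 1.1 V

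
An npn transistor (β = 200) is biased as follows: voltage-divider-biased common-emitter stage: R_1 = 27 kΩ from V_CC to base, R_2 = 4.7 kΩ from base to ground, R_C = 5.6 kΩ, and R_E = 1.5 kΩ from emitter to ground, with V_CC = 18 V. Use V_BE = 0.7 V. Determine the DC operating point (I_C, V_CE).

I_C ≈ 1.3 mA, V_CE ≈ 8.8 V

Thevenize the base divider: V_Th = V_CC·R_2/(R_1+R_2) = 18×4.7/31.7 = 2.67 V, R_Th = R_1‖R_2 = 4 kΩ.
Base-emitter loop: V_Th = I_B·R_Th + V_BE + (β+1)I_B·R_E, so I_B = (2.67 − 0.7) / (4 + 201×1.5) = 0.00644 mA.
I_C = β·I_B = 200×0.00644 = 1.29 mA, and I_E = (β+1)I_B = 1.3 mA.
V_CE = V_CC − I_C·R_C − I_E·R_E = 18 − 1.29×5.6 − 1.3×1.5 = 8.84 V.
V_CE = 8.84 V > 0.2 V confirms active-region operation.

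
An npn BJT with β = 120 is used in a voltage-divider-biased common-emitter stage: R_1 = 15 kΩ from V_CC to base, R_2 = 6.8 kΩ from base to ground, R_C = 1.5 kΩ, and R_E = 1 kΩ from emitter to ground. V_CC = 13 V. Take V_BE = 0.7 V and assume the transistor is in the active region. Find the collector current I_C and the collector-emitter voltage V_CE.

I_C ≈ 3.2 mA, V_CE ≈ 5 V

Thevenize the base divider: V_Th = V_CC·R_2/(R_1+R_2) = 13×6.8/21.8 = 4.06 V, R_Th = R_1‖R_2 = 4.68 kΩ.
Base-emitter loop: V_Th = I_B·R_Th + V_BE + (β+1)I_B·R_E, so I_B = (4.06 − 0.7) / (4.68 + 121×1) = 0.0267 mA.
I_C = β·I_B = 120×0.0267 = 3.2 mA, and I_E = (β+1)I_B = 3.23 mA.
V_CE = V_CC − I_C·R_C − I_E·R_E = 13 − 3.2×1.5 − 3.23×1 = 4.96 V.
V_CE = 4.96 V > 0.2 V confirms active-region operation.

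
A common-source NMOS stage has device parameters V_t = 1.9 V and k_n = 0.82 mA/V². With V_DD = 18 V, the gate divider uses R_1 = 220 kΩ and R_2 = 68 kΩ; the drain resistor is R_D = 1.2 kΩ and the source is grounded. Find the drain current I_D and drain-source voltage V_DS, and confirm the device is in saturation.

I_D ≈ 2.3 mA, V_DS ≈ 15 V

V_G = V_DD·R_2/(R_1+R_2) = 18×68/288 = 4.25 V. With the source grounded, V_GS = V_G = 4.25 V.
Assume saturation: I_D = (k_n/2)(V_GS − V_t)² = (0.82/2)×(4.25 − 1.9)² = 0.41×2.35² = 2.26 mA.
V_DS = V_DD − I_D·R_D = 18 − 2.26×1.2 = 15.3 V.
Saturation requires V_DS ≥ V_GS − V_t = 2.35 V; 15.3 ≥ 2.35 ✓.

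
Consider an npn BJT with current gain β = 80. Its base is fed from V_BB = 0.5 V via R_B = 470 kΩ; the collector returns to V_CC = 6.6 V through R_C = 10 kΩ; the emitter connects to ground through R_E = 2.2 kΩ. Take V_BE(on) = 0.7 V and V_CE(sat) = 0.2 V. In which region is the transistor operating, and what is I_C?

V_BB = 0.5 V ≤ V_BE(on) = 0.7 V, so the base-emitter junction is not forward biased.
The transistor is in cutoff: I_B = I_C = 0.

cutoff; I_C ≈ 0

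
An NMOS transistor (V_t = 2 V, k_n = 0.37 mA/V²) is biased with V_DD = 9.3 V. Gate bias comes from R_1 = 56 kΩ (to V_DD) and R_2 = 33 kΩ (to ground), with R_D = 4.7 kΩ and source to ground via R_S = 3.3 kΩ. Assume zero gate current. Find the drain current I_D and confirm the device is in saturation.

V_G = V_DD·R_2/(R_1+R_2) = 9.3×33/89 = 3.45 V.
Assume saturation: I_D = (k_n/2)(V_GS − V_t)² with V_GS = V_G − I_D·R_S = 3.45 − 3.3·I_D.
Substituting gives 2.01·I_D² − 2.77·I_D + 0.388 = 0, with roots I_D = 0.158 or 1.22 mA.
The root I_D = 1.22 mA gives V_GS = -0.563 V ≤ V_t, so take I_D = 0.158 mA.
Then V_GS = 2.93 V and V_DS = V_DD − I_D(R_D+R_S) = 9.3 − 0.158×8 = 8.03 V.
Saturation requires V_DS ≥ V_GS − V_t = 0.925 V; 8.03 ≥ 0.925 ✓.

I_D ≈ 0.16 mA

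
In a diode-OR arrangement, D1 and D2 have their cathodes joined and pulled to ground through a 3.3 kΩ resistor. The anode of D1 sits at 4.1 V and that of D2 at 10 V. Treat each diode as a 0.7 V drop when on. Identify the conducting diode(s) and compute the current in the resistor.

Only D2 conducts; I_R ≈ 2.8 mA

Assume both conduct. Then node N would need to be at both 4.1−0.7 = 3.4 V and 10−0.7 = 9.3 V, which is impossible.
Assume only D2 conducts: V_N = 10 − 0.7 = 9.3 V, so I_R = 9.3/3.3 = 2.82 mA.
Check D1: its anode-to-cathode voltage is 4.1 − 9.3 = -5.2 V < 0.7 V, so it is off. The assumption is consistent.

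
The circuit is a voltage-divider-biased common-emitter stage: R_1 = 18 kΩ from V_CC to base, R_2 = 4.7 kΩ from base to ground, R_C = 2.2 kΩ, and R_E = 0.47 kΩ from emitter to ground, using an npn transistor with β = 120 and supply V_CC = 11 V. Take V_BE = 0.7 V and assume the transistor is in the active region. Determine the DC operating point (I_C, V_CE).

Thevenize the base divider: V_Th = V_CC·R_2/(R_1+R_2) = 11×4.7/22.7 = 2.28 V, R_Th = R_1‖R_2 = 3.73 kΩ.
Base-emitter loop: V_Th = I_B·R_Th + V_BE + (β+1)I_B·R_E, so I_B = (2.28 − 0.7) / (3.73 + 121×0.47) = 0.026 mA.
I_C = β·I_B = 120×0.026 = 3.12 mA, and I_E = (β+1)I_B = 3.15 mA.
V_CE = V_CC − I_C·R_C − I_E·R_E = 11 − 3.12×2.2 − 3.15×0.47 = 2.65 V.
V_CE = 2.65 V > 0.2 V confirms active-region operation.

I_C ≈ 3.1 mA, V_CE ≈ 2.6 V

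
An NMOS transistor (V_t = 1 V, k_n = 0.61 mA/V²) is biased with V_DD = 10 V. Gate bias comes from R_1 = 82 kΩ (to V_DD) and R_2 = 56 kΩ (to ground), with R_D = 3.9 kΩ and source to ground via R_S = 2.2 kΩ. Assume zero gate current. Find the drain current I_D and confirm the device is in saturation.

V_G = V_DD·R_2/(R_1+R_2) = 10×56/138 = 4.06 V.
Assume saturation: I_D = (k_n/2)(V_GS − V_t)² with V_GS = V_G − I_D·R_S = 4.06 − 2.2·I_D.
Substituting gives 1.48·I_D² − 5.1·I_D + 2.85 = 0, with roots I_D = 0.701 or 2.76 mA.
The root I_D = 2.76 mA gives V_GS = -2.01 V ≤ V_t, so take I_D = 0.701 mA.
Then V_GS = 2.52 V and V_DS = V_DD − I_D(R_D+R_S) = 10 − 0.701×6.1 = 5.72 V.
Saturation requires V_DS ≥ V_GS − V_t = 1.52 V; 5.72 ≥ 1.52 ✓.

I_D ≈ 0.7 mA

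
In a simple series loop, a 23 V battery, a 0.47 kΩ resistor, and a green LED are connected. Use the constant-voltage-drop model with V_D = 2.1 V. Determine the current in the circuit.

I ≈ 44 mA

KVL around the loop: 23 = V_D + I·R = 2.1 + I × 0.47 kΩ.
So I = (23 − 2.1) / 0.47 kΩ = 20.9 / 0.47 = 44.5 mA.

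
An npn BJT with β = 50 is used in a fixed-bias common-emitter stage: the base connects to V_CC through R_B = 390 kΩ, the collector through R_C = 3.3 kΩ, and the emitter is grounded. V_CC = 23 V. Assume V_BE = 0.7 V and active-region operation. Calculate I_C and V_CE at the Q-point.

I_C ≈ 2.9 mA, V_CE ≈ 14 V

Base loop: V_CC = I_B·R_B + V_BE, so I_B = (23 − 0.7)/390 kΩ = 0.0572 mA.
In the active region I_C = β·I_B = 50 × 0.0572 = 2.86 mA.
Collector loop: V_CE = V_CC − I_C·R_C = 23 − 2.86×3.3 = 13.6 V.
Since V_CE = 13.6 V > V_CE(sat) ≈ 0.2 V, the transistor is in the active region as assumed.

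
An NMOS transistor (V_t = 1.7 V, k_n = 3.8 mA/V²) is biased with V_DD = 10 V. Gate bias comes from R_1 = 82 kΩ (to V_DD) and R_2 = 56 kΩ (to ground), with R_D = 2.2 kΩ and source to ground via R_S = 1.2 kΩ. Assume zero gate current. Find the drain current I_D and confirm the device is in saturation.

I_D ≈ 1.3 mA

V_G = V_DD·R_2/(R_1+R_2) = 10×56/138 = 4.06 V.
Assume saturation: I_D = (k_n/2)(V_GS − V_t)² with V_GS = V_G − I_D·R_S = 4.06 − 1.2·I_D.
Substituting gives 2.74·I_D² − 11.8·I_D + 10.6 = 0, with roots I_D = 1.28 or 3.01 mA.
The root I_D = 3.01 mA gives V_GS = 0.44 V ≤ V_t, so take I_D = 1.28 mA.
Then V_GS = 2.52 V and V_DS = V_DD − I_D(R_D+R_S) = 10 − 1.28×3.4 = 5.65 V.
Saturation requires V_DS ≥ V_GS − V_t = 0.821 V; 5.65 ≥ 0.821 ✓.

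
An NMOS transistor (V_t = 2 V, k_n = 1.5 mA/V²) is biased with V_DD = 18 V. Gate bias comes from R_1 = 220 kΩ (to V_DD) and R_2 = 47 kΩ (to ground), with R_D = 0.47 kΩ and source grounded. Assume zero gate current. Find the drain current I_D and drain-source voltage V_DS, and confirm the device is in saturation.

V_G = V_DD·R_2/(R_1+R_2) = 18×47/267 = 3.17 V. With the source grounded, V_GS = V_G = 3.17 V.
Assume saturation: I_D = (k_n/2)(V_GS − V_t)² = (1.5/2)×(3.17 − 2)² = 0.75×1.17² = 1.02 mA.
V_DS = V_DD − I_D·R_D = 18 − 1.02×0.47 = 17.5 V.
Saturation requires V_DS ≥ V_GS − V_t = 1.17 V; 17.5 ≥ 1.17 ✓.

I_D ≈ 1 mA, V_DS ≈ 18 V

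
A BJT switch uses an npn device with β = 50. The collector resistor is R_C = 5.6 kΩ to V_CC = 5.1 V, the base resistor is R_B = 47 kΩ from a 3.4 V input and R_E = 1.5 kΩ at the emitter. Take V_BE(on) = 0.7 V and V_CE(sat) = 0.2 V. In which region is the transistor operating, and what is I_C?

Assume active: I_B = (3.4 − 0.7)/(47 + 51×1.5) = 0.0219 mA, I_C = β·I_B = 1.09 mA.
Then V_CE = 5.1 − 1.09×5.6 − 1.11×1.5 = -2.69 V < 0.2 V — the active assumption fails.
Re-solve with V_CE = 0.2 V. KCL at the emitter: V_E/R_E = (V_BB−0.7−V_E)/R_B + (V_CC−0.2−V_E)/R_C, giving V_E = 1.08 V.
I_C = (V_CC − 0.2 − V_E)/R_C = (4.9 − 1.08)/5.6 = 0.683 mA.
Check: I_B = (2.7 − 1.08)/47 = 0.0346 mA, and β·I_B = 1.73 mA > I_C, confirming saturation.

saturation; I_C ≈ 0.68 mA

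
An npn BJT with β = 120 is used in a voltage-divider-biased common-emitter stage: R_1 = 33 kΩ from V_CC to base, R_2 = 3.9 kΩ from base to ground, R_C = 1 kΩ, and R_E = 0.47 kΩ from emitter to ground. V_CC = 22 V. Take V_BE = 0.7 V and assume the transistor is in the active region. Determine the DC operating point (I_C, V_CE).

I_C ≈ 3.2 mA, V_CE ≈ 17 V

Thevenize the base divider: V_Th = V_CC·R_2/(R_1+R_2) = 22×3.9/36.9 = 2.33 V, R_Th = R_1‖R_2 = 3.49 kΩ.
Base-emitter loop: V_Th = I_B·R_Th + V_BE + (β+1)I_B·R_E, so I_B = (2.33 − 0.7) / (3.49 + 121×0.47) = 0.0269 mA.
I_C = β·I_B = 120×0.0269 = 3.23 mA, and I_E = (β+1)I_B = 3.26 mA.
V_CE = V_CC − I_C·R_C − I_E·R_E = 22 − 3.23×1 − 3.26×0.47 = 17.2 V.
V_CE = 17.2 V > 0.2 V confirms active-region operation.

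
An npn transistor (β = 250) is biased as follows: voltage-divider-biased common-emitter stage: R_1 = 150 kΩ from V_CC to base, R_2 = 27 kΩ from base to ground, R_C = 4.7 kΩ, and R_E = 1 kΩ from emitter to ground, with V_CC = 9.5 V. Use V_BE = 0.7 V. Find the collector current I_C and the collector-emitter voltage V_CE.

Thevenize the base divider: V_Th = V_CC·R_2/(R_1+R_2) = 9.5×27/177 = 1.45 V, R_Th = R_1‖R_2 = 22.9 kΩ.
Base-emitter loop: V_Th = I_B·R_Th + V_BE + (β+1)I_B·R_E, so I_B = (1.45 − 0.7) / (22.9 + 251×1) = 0.00274 mA.
I_C = β·I_B = 250×0.00274 = 0.684 mA, and I_E = (β+1)I_B = 0.687 mA.
V_CE = V_CC − I_C·R_C − I_E·R_E = 9.5 − 0.684×4.7 − 0.687×1 = 5.6 V.
V_CE = 5.6 V > 0.2 V confirms active-region operation.

I_C ≈ 0.68 mA, V_CE ≈ 5.6 V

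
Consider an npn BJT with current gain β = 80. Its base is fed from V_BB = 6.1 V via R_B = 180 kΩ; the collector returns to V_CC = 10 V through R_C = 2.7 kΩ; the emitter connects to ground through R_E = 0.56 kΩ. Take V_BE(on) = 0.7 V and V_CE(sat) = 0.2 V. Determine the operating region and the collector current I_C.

active; I_C ≈ 1.9 mA

Assume active. Base-emitter loop: I_B = (V_BB − V_BE)/(R_B + (β+1)R_E) = (6.1 − 0.7)/(180 + 81×0.56) = 0.024 mA.
I_C = β·I_B = 80×0.024 = 1.92 mA.
V_CE = V_CC − I_C·R_C − I_E·R_E = 10 − 1.92×2.7 − 1.94×0.56 = 3.74 V > V_CE(sat), so the active-region assumption holds.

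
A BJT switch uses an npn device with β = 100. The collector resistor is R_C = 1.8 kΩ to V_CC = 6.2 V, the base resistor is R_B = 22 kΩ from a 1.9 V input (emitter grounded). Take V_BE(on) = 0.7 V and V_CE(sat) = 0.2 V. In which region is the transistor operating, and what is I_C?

Assume active: I_B = (1.9 − 0.7)/22 = 0.0545 mA, giving I_C = β·I_B = 5.45 mA.
But then V_CE = 6.2 − 5.45×1.8 = -3.62 V < V_CE(sat) = 0.2 V — impossible in the active region.
So the transistor is saturated. With V_CE = 0.2 V, I_C = (V_CC − 0.2)/R_C = 6/1.8 = 3.33 mA.
Check: β·I_B = 5.45 mA > I_C = 3.33 mA, confirming saturation.

saturation; I_C ≈ 3.3 mA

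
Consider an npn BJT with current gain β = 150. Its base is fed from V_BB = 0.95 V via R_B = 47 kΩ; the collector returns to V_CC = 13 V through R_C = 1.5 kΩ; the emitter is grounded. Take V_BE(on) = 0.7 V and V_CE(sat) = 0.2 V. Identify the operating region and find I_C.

Assume active. Base-emitter loop: I_B = (V_BB − V_BE)/R_B = (0.95 − 0.7)/47 = 0.00532 mA.
I_C = β·I_B = 150×0.00532 = 0.798 mA.
V_CE = V_CC − I_C·R_C = 13 − 0.798×1.5 = 11.8 V > V_CE(sat), so the active-region assumption holds.

active; I_C ≈ 0.8 mA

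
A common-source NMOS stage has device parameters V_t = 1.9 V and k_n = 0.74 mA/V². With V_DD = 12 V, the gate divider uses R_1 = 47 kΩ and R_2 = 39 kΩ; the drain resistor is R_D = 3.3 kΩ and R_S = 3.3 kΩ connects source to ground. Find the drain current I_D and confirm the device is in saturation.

I_D ≈ 0.67 mA

V_G = V_DD·R_2/(R_1+R_2) = 12×39/86 = 5.44 V.
Assume saturation: I_D = (k_n/2)(V_GS − V_t)² with V_GS = V_G − I_D·R_S = 5.44 − 3.3·I_D.
Substituting gives 4.03·I_D² − 9.65·I_D + 4.64 = 0, with roots I_D = 0.667 or 1.73 mA.
The root I_D = 1.73 mA gives V_GS = -0.261 V ≤ V_t, so take I_D = 0.667 mA.
Then V_GS = 3.24 V and V_DS = V_DD − I_D(R_D+R_S) = 12 − 0.667×6.6 = 7.6 V.
Saturation requires V_DS ≥ V_GS − V_t = 1.34 V; 7.6 ≥ 1.34 ✓.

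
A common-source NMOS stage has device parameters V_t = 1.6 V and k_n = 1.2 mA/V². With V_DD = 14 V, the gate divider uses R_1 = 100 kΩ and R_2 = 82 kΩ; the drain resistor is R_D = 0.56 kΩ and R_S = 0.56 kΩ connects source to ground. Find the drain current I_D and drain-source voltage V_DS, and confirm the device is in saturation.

V_G = V_DD·R_2/(R_1+R_2) = 14×82/182 = 6.31 V.
Assume saturation: I_D = (k_n/2)(V_GS − V_t)² with V_GS = V_G − I_D·R_S = 6.31 − 0.56·I_D.
Substituting gives 0.188·I_D² − 4.16·I_D + 13.3 = 0, with roots I_D = 3.87 or 18.3 mA.
The root I_D = 18.3 mA gives V_GS = -3.92 V ≤ V_t, so take I_D = 3.87 mA.
Then V_GS = 4.14 V and V_DS = V_DD − I_D(R_D+R_S) = 14 − 3.87×1.12 = 9.66 V.
Saturation requires V_DS ≥ V_GS − V_t = 2.54 V; 9.66 ≥ 2.54 ✓.

I_D ≈ 3.9 mA, V_DS ≈ 9.7 V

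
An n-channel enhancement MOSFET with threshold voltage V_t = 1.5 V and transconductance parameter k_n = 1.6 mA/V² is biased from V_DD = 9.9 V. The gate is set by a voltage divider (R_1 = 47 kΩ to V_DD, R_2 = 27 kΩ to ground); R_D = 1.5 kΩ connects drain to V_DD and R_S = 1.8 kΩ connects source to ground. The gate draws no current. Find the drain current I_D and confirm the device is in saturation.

I_D ≈ 0.67 mA

V_G = V_DD·R_2/(R_1+R_2) = 9.9×27/74 = 3.61 V.
Assume saturation: I_D = (k_n/2)(V_GS − V_t)² with V_GS = V_G − I_D·R_S = 3.61 − 1.8·I_D.
Substituting gives 2.59·I_D² − 7.08·I_D + 3.57 = 0, with roots I_D = 0.666 or 2.07 mA.
The root I_D = 2.07 mA gives V_GS = -0.107 V ≤ V_t, so take I_D = 0.666 mA.
Then V_GS = 2.41 V and V_DS = V_DD − I_D(R_D+R_S) = 9.9 − 0.666×3.3 = 7.7 V.
Saturation requires V_DS ≥ V_GS − V_t = 0.913 V; 7.7 ≥ 0.913 ✓.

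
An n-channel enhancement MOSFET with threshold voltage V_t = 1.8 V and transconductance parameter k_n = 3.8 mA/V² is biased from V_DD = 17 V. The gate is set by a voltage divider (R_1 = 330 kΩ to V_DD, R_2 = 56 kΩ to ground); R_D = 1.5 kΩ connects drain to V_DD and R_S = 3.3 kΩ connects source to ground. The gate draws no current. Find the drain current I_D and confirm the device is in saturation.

I_D ≈ 0.12 mA

V_G = V_DD·R_2/(R_1+R_2) = 17×56/386 = 2.47 V.
Assume saturation: I_D = (k_n/2)(V_GS − V_t)² with V_GS = V_G − I_D·R_S = 2.47 − 3.3·I_D.
Substituting gives 20.7·I_D² − 9.36·I_D + 0.844 = 0, with roots I_D = 0.124 or 0.328 mA.
The root I_D = 0.328 mA gives V_GS = 1.38 V ≤ V_t, so take I_D = 0.124 mA.
Then V_GS = 2.06 V and V_DS = V_DD − I_D(R_D+R_S) = 17 − 0.124×4.8 = 16.4 V.
Saturation requires V_DS ≥ V_GS − V_t = 0.256 V; 16.4 ≥ 0.256 ✓.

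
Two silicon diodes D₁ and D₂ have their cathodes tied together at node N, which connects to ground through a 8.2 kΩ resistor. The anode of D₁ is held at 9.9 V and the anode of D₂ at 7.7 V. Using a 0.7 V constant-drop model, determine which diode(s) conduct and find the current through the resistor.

Only D₁ conducts; I_R ≈ 1.1 mA

Assume both conduct. Then node N would need to be at both 9.9−0.7 = 9.2 V and 7.7−0.7 = 7 V, which is impossible.
Assume only D₁ conducts: V_N = 9.9 − 0.7 = 9.2 V, so I_R = 9.2/8.2 = 1.12 mA.
Check D₂: its anode-to-cathode voltage is 7.7 − 9.2 = -1.5 V < 0.7 V, so it is off. The assumption is consistent.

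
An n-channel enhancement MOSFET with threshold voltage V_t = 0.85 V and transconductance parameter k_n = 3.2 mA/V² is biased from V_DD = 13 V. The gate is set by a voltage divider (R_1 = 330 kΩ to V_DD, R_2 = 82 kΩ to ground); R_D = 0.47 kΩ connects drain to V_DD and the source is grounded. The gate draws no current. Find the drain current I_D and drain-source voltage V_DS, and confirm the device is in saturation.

I_D ≈ 4.8 mA, V_DS ≈ 11 V

V_G = V_DD·R_2/(R_1+R_2) = 13×82/412 = 2.59 V. With the source grounded, V_GS = V_G = 2.59 V.
Assume saturation: I_D = (k_n/2)(V_GS − V_t)² = (3.2/2)×(2.59 − 0.85)² = 1.6×1.74² = 4.83 mA.
V_DS = V_DD − I_D·R_D = 13 − 4.83×0.47 = 10.7 V.
Saturation requires V_DS ≥ V_GS − V_t = 1.74 V; 10.7 ≥ 1.74 ✓.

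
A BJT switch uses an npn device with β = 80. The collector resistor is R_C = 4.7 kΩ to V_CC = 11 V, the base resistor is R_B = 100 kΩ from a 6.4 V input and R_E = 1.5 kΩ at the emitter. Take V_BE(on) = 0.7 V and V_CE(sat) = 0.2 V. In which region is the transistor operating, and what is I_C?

saturation; I_C ≈ 1.7 mA

Assume active: I_B = (6.4 − 0.7)/(100 + 81×1.5) = 0.0257 mA, I_C = β·I_B = 2.06 mA.
Then V_CE = 11 − 2.06×4.7 − 2.08×1.5 = -1.8 V < 0.2 V — the active assumption fails.
Re-solve with V_CE = 0.2 V. KCL at the emitter: V_E/R_E = (V_BB−0.7−V_E)/R_B + (V_CC−0.2−V_E)/R_C, giving V_E = 2.65 V.
I_C = (V_CC − 0.2 − V_E)/R_C = (10.8 − 2.65)/4.7 = 1.73 mA.
Check: I_B = (5.7 − 2.65)/100 = 0.0305 mA, and β·I_B = 2.44 mA > I_C, confirming saturation.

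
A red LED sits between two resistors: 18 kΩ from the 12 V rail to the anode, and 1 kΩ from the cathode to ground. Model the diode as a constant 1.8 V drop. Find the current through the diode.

The two resistors are in series with the diode, so KVL gives 12 = I·18 + 1.8 + I·1.
I = (12 − 1.8) / (18 + 1) kΩ = 10.2 / 19 = 0.537 mA.

I ≈ 0.54 mA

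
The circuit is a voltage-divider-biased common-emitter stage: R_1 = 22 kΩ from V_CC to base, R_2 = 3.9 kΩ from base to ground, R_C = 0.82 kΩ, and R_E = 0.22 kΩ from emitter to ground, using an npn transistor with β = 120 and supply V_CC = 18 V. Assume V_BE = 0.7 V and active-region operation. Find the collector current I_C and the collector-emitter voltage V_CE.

I_C ≈ 8.1 mA, V_CE ≈ 9.6 V

Thevenize the base divider: V_Th = V_CC·R_2/(R_1+R_2) = 18×3.9/25.9 = 2.71 V, R_Th = R_1‖R_2 = 3.31 kΩ.
Base-emitter loop: V_Th = I_B·R_Th + V_BE + (β+1)I_B·R_E, so I_B = (2.71 − 0.7) / (3.31 + 121×0.22) = 0.0672 mA.
I_C = β·I_B = 120×0.0672 = 8.06 mA, and I_E = (β+1)I_B = 8.13 mA.
V_CE = V_CC − I_C·R_C − I_E·R_E = 18 − 8.06×0.82 − 8.13×0.22 = 9.6 V.
V_CE = 9.6 V > 0.2 V confirms active-region operation.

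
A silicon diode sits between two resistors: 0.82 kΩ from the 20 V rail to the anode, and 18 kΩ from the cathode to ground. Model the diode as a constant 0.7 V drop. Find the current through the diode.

I ≈ 1 mA

The two resistors are in series with the diode, so KVL gives 20 = I·0.82 + 0.7 + I·18.
I = (20 − 0.7) / (0.82 + 18) kΩ = 19.3 / 18.8 = 1.03 mA.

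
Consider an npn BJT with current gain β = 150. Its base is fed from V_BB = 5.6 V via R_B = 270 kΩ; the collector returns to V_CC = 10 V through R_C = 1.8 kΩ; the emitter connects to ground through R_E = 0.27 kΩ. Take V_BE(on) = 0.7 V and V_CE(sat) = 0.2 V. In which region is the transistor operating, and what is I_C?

Assume active. Base-emitter loop: I_B = (V_BB − V_BE)/(R_B + (β+1)R_E) = (5.6 − 0.7)/(270 + 151×0.27) = 0.0158 mA.
I_C = β·I_B = 150×0.0158 = 2.37 mA.
V_CE = V_CC − I_C·R_C − I_E·R_E = 10 − 2.37×1.8 − 2.38×0.27 = 5.1 V > V_CE(sat), so the active-region assumption holds.

active; I_C ≈ 2.4 mA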